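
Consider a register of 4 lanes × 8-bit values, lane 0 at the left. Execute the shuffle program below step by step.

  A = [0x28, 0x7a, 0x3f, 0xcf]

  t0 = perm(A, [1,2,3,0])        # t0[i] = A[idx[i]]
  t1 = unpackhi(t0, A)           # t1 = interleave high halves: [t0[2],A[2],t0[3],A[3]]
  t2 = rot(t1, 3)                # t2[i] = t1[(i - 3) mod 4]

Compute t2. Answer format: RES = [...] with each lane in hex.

RES = [0x3f, 0x28, 0xcf, 0xcf]

t0 = [0x7a, 0x3f, 0xcf, 0x28]
t1 = [0xcf, 0x3f, 0x28, 0xcf]
t2 = [0x3f, 0x28, 0xcf, 0xcf]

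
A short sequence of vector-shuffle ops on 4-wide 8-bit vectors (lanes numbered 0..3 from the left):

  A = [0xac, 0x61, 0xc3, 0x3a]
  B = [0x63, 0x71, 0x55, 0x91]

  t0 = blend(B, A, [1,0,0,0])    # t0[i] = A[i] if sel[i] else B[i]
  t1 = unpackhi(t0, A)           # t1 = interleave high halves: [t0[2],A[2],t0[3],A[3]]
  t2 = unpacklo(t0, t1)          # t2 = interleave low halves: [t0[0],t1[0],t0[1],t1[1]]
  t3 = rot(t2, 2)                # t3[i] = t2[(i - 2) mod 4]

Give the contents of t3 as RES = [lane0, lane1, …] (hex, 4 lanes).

RES = [0x71, 0xc3, 0xac, 0x55]

t0 = [0xac, 0x71, 0x55, 0x91]
t1 = [0x55, 0xc3, 0x91, 0x3a]
t2 = [0xac, 0x55, 0x71, 0xc3]
t3 = [0x71, 0xc3, 0xac, 0x55]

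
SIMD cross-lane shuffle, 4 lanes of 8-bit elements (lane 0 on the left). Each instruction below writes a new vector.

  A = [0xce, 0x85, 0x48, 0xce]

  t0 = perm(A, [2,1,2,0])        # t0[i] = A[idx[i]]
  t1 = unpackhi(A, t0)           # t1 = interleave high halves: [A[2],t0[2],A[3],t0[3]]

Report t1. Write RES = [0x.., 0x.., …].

RES = [0x48, 0x48, 0xce, 0xce]

t0 = [0x48, 0x85, 0x48, 0xce]
t1 = [0x48, 0x48, 0xce, 0xce]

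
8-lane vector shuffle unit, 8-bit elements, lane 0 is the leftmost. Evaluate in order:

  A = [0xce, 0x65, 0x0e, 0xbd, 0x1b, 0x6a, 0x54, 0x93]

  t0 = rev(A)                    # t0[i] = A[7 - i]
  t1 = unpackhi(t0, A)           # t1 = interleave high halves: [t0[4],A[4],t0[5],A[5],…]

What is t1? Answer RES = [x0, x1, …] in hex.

→ t0 |93|54|6a|1b|bd|0e|65|ce|
→ t1 |bd|1b|0e|6a|65|54|ce|93|

RES = [0xbd, 0x1b, 0x0e, 0x6a, 0x65, 0x54, 0xce, 0x93]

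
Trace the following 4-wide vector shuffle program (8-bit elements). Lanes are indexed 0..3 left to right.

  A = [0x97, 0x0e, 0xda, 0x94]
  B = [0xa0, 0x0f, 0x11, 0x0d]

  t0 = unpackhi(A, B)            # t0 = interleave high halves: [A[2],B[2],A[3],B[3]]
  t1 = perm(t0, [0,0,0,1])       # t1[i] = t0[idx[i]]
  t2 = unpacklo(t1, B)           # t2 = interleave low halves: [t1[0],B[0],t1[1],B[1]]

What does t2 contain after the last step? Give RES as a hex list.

RES = [ 0xda  0xa0  0xda  0x0f ]

  t0: da 11 94 0d
  t1: da da da 11
  t2: da a0 da 0f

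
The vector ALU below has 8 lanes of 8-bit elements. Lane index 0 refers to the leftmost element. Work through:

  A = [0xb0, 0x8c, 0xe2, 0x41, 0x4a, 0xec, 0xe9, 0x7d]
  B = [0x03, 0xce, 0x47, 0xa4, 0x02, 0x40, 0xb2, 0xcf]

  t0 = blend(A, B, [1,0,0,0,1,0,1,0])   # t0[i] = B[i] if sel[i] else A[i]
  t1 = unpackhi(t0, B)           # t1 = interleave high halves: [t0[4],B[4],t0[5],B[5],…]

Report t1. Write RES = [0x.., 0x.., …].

  t0: 03 8c e2 41 02 ec b2 7d
  t1: 02 02 ec 40 b2 b2 7d cf

RES = [ 0x02  0x02  0xec  0x40  0xb2  0xb2  0x7d  0xcf ]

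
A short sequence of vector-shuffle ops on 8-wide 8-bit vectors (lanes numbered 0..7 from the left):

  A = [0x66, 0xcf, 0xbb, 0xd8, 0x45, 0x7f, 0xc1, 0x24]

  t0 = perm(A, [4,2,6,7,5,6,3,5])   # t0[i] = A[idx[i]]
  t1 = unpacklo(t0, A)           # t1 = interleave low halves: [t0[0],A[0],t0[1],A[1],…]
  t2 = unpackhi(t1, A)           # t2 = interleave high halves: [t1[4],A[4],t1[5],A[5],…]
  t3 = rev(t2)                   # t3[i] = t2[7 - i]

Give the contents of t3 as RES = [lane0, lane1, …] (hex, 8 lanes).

RES = [0x24, 0xd8, 0xc1, 0x24, 0x7f, 0xbb, 0x45, 0xc1]

t0 = [0x45, 0xbb, 0xc1, 0x24, 0x7f, 0xc1, 0xd8, 0x7f]
t1 = [0x45, 0x66, 0xbb, 0xcf, 0xc1, 0xbb, 0x24, 0xd8]
t2 = [0xc1, 0x45, 0xbb, 0x7f, 0x24, 0xc1, 0xd8, 0x24]
t3 = [0x24, 0xd8, 0xc1, 0x24, 0x7f, 0xbb, 0x45, 0xc1]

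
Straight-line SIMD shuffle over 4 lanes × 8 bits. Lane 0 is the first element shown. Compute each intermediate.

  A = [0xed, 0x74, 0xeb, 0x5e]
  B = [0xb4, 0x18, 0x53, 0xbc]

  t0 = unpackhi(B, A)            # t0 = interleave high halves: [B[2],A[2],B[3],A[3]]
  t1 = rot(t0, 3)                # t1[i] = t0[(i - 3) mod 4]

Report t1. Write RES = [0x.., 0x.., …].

→ t0 |53|eb|bc|5e|
→ t1 |eb|bc|5e|53|

RES = [ 0xeb  0xbc  0x5e  0x53 ]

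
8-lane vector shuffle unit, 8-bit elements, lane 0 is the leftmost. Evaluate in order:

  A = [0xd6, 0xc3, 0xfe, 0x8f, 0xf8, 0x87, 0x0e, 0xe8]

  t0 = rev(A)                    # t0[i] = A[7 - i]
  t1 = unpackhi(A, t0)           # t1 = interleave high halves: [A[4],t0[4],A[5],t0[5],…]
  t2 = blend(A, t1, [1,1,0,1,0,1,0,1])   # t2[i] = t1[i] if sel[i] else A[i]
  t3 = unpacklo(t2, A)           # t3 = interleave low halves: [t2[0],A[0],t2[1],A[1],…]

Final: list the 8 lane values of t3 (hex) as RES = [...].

  t0: e8 0e 87 f8 8f fe c3 d6
  t1: f8 8f 87 fe 0e c3 e8 d6
  t2: f8 8f fe fe f8 c3 0e d6
  t3: f8 d6 8f c3 fe fe fe 8f

RES = [ 0xf8  0xd6  0x8f  0xc3  0xfe  0xfe  0xfe  0x8f ]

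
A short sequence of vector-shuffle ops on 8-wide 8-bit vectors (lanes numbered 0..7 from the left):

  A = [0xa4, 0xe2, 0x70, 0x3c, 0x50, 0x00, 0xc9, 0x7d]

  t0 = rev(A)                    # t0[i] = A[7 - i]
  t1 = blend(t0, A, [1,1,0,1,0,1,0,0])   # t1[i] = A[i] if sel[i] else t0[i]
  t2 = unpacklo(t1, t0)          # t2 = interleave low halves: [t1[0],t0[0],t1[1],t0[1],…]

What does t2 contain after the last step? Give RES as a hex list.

RES = [0xa4, 0x7d, 0xe2, 0xc9, 0x00, 0x00, 0x3c, 0x50]

→ t0 |7d|c9|00|50|3c|70|e2|a4|
→ t1 |a4|e2|00|3c|3c|00|e2|a4|
→ t2 |a4|7d|e2|c9|00|00|3c|50|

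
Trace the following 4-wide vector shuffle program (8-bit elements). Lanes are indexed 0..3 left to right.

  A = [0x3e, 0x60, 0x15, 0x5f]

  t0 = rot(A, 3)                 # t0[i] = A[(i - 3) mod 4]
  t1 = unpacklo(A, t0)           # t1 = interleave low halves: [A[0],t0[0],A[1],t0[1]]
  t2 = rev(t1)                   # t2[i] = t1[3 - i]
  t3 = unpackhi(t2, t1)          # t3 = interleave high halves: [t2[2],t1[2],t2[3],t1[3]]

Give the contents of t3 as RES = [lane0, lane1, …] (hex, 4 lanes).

RES = [ 0x60  0x60  0x3e  0x15 ]

  t0: 60 15 5f 3e
  t1: 3e 60 60 15
  t2: 15 60 60 3e
  t3: 60 60 3e 15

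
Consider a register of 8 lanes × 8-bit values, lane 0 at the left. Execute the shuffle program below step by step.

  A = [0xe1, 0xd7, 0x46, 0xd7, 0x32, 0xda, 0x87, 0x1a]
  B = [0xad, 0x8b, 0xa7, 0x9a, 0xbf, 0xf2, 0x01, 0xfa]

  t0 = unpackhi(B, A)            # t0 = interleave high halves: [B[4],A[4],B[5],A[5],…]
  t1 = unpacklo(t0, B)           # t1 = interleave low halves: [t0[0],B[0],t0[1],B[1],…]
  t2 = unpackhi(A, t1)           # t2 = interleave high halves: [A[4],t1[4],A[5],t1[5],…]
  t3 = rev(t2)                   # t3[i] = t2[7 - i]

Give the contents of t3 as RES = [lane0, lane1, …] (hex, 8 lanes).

RES = [ 0x9a  0x1a  0xda  0x87  0xa7  0xda  0xf2  0x32 ]

→ t0 |bf|32|f2|da|01|87|fa|1a|
→ t1 |bf|ad|32|8b|f2|a7|da|9a|
→ t2 |32|f2|da|a7|87|da|1a|9a|
→ t3 |9a|1a|da|87|a7|da|f2|32|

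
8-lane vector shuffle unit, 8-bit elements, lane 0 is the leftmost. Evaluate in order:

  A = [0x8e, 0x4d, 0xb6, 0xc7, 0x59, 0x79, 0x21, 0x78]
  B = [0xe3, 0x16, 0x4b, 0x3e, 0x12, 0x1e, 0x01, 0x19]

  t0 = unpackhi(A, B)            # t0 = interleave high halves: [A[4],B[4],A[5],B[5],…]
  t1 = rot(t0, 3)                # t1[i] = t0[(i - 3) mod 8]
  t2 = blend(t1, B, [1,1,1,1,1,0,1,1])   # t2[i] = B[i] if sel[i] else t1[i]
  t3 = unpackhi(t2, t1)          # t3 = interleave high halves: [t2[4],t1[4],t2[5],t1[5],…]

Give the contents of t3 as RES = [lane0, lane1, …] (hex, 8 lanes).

→ t0 |59|12|79|1e|21|01|78|19|
→ t1 |01|78|19|59|12|79|1e|21|
→ t2 |e3|16|4b|3e|12|79|01|19|
→ t3 |12|12|79|79|01|1e|19|21|

RES = [0x12, 0x12, 0x79, 0x79, 0x01, 0x1e, 0x19, 0x21]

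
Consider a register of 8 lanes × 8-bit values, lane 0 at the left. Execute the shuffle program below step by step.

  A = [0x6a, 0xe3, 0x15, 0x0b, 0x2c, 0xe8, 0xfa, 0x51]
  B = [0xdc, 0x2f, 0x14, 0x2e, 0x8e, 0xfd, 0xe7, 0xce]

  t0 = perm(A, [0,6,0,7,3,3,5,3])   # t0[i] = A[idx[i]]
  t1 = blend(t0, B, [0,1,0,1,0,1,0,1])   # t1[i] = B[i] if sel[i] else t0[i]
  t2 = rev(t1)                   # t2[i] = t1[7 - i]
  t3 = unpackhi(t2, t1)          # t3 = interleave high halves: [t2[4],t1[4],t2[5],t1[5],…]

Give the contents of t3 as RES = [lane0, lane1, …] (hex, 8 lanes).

→ t0 |6a|fa|6a|51|0b|0b|e8|0b|
→ t1 |6a|2f|6a|2e|0b|fd|e8|ce|
→ t2 |ce|e8|fd|0b|2e|6a|2f|6a|
→ t3 |2e|0b|6a|fd|2f|e8|6a|ce|

RES = [0x2e, 0x0b, 0x6a, 0xfd, 0x2f, 0xe8, 0x6a, 0xce]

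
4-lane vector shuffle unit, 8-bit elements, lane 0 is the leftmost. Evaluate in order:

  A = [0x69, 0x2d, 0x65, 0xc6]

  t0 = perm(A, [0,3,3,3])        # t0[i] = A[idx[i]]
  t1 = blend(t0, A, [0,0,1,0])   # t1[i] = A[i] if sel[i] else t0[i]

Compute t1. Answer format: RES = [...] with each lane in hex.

→ t0 |69|c6|c6|c6|
→ t1 |69|c6|65|c6|

RES = [ 0x69  0xc6  0x65  0xc6 ]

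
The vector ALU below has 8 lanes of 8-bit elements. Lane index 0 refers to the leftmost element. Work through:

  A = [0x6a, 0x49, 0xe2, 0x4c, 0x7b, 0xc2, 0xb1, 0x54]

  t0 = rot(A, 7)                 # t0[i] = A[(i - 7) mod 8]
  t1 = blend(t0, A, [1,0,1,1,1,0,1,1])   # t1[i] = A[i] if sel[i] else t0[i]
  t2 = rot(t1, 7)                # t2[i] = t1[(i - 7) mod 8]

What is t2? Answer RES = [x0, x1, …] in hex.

  t0: 49 e2 4c 7b c2 b1 54 6a
  t1: 6a e2 e2 4c 7b b1 b1 54
  t2: e2 e2 4c 7b b1 b1 54 6a

RES = [ 0xe2  0xe2  0x4c  0x7b  0xb1  0xb1  0x54  0x6a ]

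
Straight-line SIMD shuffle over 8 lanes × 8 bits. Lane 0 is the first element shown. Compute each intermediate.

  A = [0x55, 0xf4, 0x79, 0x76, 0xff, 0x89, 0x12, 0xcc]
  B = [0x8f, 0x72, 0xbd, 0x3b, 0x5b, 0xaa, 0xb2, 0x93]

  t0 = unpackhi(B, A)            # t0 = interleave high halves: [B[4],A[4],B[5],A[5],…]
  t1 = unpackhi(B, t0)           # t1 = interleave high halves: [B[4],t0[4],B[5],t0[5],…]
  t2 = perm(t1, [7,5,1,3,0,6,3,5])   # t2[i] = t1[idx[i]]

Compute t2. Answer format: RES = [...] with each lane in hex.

RES = [ 0xcc  0x93  0xb2  0x12  0x5b  0x93  0x12  0x93 ]

t0 = [0x5b, 0xff, 0xaa, 0x89, 0xb2, 0x12, 0x93, 0xcc]
t1 = [0x5b, 0xb2, 0xaa, 0x12, 0xb2, 0x93, 0x93, 0xcc]
t2 = [0xcc, 0x93, 0xb2, 0x12, 0x5b, 0x93, 0x12, 0x93]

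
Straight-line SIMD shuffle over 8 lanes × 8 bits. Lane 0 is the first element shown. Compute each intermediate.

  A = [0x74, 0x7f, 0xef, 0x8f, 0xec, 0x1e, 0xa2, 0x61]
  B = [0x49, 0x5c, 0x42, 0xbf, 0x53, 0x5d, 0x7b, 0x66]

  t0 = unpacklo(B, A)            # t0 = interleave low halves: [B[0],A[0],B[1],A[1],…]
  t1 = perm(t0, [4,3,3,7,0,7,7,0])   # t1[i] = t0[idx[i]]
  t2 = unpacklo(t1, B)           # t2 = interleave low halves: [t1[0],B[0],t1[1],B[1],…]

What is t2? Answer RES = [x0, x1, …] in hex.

RES = [ 0x42  0x49  0x7f  0x5c  0x7f  0x42  0x8f  0xbf ]

  t0: 49 74 5c 7f 42 ef bf 8f
  t1: 42 7f 7f 8f 49 8f 8f 49
  t2: 42 49 7f 5c 7f 42 8f bf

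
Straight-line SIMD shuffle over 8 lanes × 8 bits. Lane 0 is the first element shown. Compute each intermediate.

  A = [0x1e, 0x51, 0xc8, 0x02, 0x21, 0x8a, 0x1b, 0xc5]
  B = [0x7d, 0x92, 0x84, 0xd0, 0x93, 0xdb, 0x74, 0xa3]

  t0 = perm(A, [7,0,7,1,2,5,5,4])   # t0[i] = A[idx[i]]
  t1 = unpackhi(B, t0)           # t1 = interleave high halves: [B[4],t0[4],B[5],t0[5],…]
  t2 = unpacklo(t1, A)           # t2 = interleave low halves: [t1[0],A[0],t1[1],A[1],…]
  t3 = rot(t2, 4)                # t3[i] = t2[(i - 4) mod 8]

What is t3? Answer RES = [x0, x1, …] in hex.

→ t0 |c5|1e|c5|51|c8|8a|8a|21|
→ t1 |93|c8|db|8a|74|8a|a3|21|
→ t2 |93|1e|c8|51|db|c8|8a|02|
→ t3 |db|c8|8a|02|93|1e|c8|51|

RES = [ 0xdb  0xc8  0x8a  0x02  0x93  0x1e  0xc8  0x51 ]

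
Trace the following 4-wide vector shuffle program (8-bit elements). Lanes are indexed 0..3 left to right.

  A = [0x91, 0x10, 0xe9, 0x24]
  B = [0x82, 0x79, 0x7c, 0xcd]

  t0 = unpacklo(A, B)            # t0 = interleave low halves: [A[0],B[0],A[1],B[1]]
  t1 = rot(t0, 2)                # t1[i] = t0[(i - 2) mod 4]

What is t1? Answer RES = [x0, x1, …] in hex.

RES = [ 0x10  0x79  0x91  0x82 ]

  t0: 91 82 10 79
  t1: 10 79 91 82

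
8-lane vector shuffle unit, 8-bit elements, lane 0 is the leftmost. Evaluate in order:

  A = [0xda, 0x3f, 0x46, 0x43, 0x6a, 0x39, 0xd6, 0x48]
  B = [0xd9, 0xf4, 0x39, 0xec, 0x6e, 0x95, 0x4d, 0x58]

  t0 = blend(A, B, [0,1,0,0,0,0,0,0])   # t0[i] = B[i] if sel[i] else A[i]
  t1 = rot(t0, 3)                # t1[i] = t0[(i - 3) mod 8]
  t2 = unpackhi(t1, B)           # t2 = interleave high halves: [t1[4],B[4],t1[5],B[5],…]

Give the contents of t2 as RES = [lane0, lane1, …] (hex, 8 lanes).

→ t0 |da|f4|46|43|6a|39|d6|48|
→ t1 |39|d6|48|da|f4|46|43|6a|
→ t2 |f4|6e|46|95|43|4d|6a|58|

RES = [ 0xf4  0x6e  0x46  0x95  0x43  0x4d  0x6a  0x58 ]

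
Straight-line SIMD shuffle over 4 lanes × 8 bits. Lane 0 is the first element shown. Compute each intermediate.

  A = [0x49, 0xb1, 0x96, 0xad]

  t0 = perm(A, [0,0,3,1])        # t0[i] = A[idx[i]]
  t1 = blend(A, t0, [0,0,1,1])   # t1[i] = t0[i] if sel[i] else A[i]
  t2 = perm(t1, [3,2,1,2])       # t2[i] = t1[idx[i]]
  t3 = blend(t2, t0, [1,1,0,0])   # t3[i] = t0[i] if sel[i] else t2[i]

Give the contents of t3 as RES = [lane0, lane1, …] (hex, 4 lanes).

RES = [ 0x49  0x49  0xb1  0xad ]

t0 = [0x49, 0x49, 0xad, 0xb1]
t1 = [0x49, 0xb1, 0xad, 0xb1]
t2 = [0xb1, 0xad, 0xb1, 0xad]
t3 = [0x49, 0x49, 0xb1, 0xad]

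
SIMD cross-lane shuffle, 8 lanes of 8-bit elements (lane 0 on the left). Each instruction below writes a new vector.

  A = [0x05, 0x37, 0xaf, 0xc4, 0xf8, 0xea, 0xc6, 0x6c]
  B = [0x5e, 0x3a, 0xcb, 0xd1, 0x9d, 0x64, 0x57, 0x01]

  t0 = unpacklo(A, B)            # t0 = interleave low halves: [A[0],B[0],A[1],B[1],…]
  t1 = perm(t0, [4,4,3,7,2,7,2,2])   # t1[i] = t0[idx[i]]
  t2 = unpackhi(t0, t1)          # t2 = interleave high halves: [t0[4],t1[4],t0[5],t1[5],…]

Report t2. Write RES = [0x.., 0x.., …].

  t0: 05 5e 37 3a af cb c4 d1
  t1: af af 3a d1 37 d1 37 37
  t2: af 37 cb d1 c4 37 d1 37

RES = [ 0xaf  0x37  0xcb  0xd1  0xc4  0x37  0xd1  0x37 ]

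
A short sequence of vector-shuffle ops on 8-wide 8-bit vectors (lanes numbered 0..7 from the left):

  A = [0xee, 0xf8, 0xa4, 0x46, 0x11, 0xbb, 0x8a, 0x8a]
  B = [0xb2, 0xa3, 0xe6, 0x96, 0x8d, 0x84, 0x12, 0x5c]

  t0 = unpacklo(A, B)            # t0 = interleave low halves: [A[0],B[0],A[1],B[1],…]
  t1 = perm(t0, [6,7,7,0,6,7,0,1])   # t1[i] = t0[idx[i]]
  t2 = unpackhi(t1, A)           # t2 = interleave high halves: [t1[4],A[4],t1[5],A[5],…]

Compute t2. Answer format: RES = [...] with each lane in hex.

→ t0 |ee|b2|f8|a3|a4|e6|46|96|
→ t1 |46|96|96|ee|46|96|ee|b2|
→ t2 |46|11|96|bb|ee|8a|b2|8a|

RES = [ 0x46  0x11  0x96  0xbb  0xee  0x8a  0xb2  0x8a ]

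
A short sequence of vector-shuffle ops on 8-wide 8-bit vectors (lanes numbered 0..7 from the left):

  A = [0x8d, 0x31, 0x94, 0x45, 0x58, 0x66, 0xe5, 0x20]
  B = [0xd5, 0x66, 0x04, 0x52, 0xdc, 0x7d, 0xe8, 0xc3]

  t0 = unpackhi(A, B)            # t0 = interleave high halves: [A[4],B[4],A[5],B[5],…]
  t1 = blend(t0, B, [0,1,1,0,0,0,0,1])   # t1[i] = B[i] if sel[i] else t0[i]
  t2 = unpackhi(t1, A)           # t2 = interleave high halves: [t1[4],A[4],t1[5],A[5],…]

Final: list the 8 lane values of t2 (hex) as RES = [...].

RES = [0xe5, 0x58, 0xe8, 0x66, 0x20, 0xe5, 0xc3, 0x20]

  t0: 58 dc 66 7d e5 e8 20 c3
  t1: 58 66 04 7d e5 e8 20 c3
  t2: e5 58 e8 66 20 e5 c3 20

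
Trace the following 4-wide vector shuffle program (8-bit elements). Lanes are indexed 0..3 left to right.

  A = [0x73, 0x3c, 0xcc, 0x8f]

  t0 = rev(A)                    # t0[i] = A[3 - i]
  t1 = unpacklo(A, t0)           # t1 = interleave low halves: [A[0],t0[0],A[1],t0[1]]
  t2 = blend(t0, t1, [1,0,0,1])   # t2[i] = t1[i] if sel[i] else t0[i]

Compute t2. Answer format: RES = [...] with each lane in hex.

t0 = [0x8f, 0xcc, 0x3c, 0x73]
t1 = [0x73, 0x8f, 0x3c, 0xcc]
t2 = [0x73, 0xcc, 0x3c, 0xcc]

RES = [ 0x73  0xcc  0x3c  0xcc ]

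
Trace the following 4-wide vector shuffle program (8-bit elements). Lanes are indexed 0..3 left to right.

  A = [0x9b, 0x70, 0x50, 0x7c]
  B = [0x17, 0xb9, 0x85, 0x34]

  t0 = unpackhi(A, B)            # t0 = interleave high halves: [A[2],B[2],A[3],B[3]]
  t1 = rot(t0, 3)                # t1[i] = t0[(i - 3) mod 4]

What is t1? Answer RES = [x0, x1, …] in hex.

RES = [ 0x85  0x7c  0x34  0x50 ]

→ t0 |50|85|7c|34|
→ t1 |85|7c|34|50|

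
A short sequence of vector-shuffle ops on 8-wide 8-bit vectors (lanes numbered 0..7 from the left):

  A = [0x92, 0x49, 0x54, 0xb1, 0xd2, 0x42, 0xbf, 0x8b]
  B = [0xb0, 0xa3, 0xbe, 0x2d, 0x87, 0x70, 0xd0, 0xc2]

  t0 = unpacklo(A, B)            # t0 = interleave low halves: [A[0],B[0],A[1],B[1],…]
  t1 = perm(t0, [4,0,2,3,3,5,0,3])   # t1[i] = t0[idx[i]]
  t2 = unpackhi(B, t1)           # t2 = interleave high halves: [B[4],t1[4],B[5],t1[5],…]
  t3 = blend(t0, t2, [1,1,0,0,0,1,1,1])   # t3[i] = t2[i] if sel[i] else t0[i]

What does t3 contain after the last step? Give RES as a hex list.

RES = [0x87, 0xa3, 0x49, 0xa3, 0x54, 0x92, 0xc2, 0xa3]

  t0: 92 b0 49 a3 54 be b1 2d
  t1: 54 92 49 a3 a3 be 92 a3
  t2: 87 a3 70 be d0 92 c2 a3
  t3: 87 a3 49 a3 54 92 c2 a3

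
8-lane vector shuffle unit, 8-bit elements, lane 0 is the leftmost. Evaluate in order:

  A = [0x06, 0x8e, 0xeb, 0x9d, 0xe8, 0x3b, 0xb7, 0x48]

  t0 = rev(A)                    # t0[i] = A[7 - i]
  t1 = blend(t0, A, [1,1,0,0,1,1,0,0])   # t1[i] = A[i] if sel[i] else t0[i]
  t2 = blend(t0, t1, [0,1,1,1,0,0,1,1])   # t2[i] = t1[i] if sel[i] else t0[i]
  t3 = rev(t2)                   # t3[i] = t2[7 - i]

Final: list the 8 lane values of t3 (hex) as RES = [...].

RES = [ 0x06  0x8e  0xeb  0x9d  0xe8  0x3b  0x8e  0x48 ]

→ t0 |48|b7|3b|e8|9d|eb|8e|06|
→ t1 |06|8e|3b|e8|e8|3b|8e|06|
→ t2 |48|8e|3b|e8|9d|eb|8e|06|
→ t3 |06|8e|eb|9d|e8|3b|8e|48|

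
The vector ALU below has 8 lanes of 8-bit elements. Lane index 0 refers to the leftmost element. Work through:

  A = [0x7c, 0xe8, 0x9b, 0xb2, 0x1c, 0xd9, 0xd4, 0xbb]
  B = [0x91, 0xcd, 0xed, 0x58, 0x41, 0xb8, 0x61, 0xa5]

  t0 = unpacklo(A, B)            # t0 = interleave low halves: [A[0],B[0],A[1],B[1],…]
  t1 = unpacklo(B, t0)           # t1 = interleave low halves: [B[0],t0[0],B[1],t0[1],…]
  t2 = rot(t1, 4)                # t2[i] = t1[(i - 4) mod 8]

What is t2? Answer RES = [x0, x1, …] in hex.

t0 = [0x7c, 0x91, 0xe8, 0xcd, 0x9b, 0xed, 0xb2, 0x58]
t1 = [0x91, 0x7c, 0xcd, 0x91, 0xed, 0xe8, 0x58, 0xcd]
t2 = [0xed, 0xe8, 0x58, 0xcd, 0x91, 0x7c, 0xcd, 0x91]

RES = [ 0xed  0xe8  0x58  0xcd  0x91  0x7c  0xcd  0x91 ]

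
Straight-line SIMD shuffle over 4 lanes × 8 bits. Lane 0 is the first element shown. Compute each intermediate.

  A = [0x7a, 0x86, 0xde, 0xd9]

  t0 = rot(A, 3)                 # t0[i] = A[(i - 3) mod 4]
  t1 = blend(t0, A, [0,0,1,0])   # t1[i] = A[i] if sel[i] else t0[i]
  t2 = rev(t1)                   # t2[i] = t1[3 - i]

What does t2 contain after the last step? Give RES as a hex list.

t0 = [0x86, 0xde, 0xd9, 0x7a]
t1 = [0x86, 0xde, 0xde, 0x7a]
t2 = [0x7a, 0xde, 0xde, 0x86]

RES = [0x7a, 0xde, 0xde, 0x86]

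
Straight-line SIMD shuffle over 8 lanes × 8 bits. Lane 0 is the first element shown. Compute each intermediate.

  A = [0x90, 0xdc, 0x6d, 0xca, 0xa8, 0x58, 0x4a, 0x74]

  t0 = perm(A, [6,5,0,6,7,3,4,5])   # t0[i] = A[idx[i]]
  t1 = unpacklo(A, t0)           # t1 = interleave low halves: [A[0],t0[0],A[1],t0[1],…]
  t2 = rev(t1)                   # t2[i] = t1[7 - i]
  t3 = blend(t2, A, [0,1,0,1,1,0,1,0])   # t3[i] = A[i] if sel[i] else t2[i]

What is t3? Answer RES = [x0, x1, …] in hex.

RES = [ 0x4a  0xdc  0x90  0xca  0xa8  0xdc  0x4a  0x90 ]

→ t0 |4a|58|90|4a|74|ca|a8|58|
→ t1 |90|4a|dc|58|6d|90|ca|4a|
→ t2 |4a|ca|90|6d|58|dc|4a|90|
→ t3 |4a|dc|90|ca|a8|dc|4a|90|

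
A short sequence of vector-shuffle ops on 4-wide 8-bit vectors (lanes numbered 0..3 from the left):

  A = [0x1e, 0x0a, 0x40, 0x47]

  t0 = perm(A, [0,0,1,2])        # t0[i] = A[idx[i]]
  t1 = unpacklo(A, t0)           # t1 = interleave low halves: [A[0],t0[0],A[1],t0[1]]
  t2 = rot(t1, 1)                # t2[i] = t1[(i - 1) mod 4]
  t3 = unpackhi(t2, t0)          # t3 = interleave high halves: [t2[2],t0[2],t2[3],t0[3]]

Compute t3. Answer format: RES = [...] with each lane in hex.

RES = [ 0x1e  0x0a  0x0a  0x40 ]

→ t0 |1e|1e|0a|40|
→ t1 |1e|1e|0a|1e|
→ t2 |1e|1e|1e|0a|
→ t3 |1e|0a|0a|40|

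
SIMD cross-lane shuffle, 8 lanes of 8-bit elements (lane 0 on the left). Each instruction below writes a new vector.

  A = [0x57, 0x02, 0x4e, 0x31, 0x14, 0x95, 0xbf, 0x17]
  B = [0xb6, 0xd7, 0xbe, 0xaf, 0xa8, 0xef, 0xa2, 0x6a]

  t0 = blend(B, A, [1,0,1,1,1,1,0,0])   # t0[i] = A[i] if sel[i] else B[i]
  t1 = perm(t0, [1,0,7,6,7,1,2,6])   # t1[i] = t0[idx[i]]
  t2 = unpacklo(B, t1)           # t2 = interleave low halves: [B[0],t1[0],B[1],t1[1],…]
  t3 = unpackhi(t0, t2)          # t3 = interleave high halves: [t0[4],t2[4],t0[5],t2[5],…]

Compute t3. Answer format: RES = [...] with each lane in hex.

RES = [ 0x14  0xbe  0x95  0x6a  0xa2  0xaf  0x6a  0xa2 ]

  t0: 57 d7 4e 31 14 95 a2 6a
  t1: d7 57 6a a2 6a d7 4e a2
  t2: b6 d7 d7 57 be 6a af a2
  t3: 14 be 95 6a a2 af 6a a2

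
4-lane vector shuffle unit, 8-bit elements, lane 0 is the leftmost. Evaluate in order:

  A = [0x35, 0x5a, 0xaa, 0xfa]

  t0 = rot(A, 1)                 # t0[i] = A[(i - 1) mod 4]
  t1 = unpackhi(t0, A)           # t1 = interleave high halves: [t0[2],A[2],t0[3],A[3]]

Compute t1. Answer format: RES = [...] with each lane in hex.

RES = [0x5a, 0xaa, 0xaa, 0xfa]

t0 = [0xfa, 0x35, 0x5a, 0xaa]
t1 = [0x5a, 0xaa, 0xaa, 0xfa]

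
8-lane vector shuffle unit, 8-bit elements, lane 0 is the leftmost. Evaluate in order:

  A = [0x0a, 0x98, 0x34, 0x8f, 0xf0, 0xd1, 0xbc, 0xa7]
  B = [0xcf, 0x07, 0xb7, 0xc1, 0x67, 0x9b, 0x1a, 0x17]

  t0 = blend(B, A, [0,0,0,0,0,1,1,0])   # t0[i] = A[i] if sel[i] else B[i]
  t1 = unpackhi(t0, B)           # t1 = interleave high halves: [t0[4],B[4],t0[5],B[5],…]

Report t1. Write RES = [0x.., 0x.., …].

RES = [ 0x67  0x67  0xd1  0x9b  0xbc  0x1a  0x17  0x17 ]

→ t0 |cf|07|b7|c1|67|d1|bc|17|
→ t1 |67|67|d1|9b|bc|1a|17|17|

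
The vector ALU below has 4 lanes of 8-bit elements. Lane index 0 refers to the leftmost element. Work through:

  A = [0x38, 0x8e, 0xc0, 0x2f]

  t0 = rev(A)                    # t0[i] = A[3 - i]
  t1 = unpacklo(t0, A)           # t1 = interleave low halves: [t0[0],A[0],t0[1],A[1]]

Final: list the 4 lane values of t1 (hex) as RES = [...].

RES = [ 0x2f  0x38  0xc0  0x8e ]

t0 = [0x2f, 0xc0, 0x8e, 0x38]
t1 = [0x2f, 0x38, 0xc0, 0x8e]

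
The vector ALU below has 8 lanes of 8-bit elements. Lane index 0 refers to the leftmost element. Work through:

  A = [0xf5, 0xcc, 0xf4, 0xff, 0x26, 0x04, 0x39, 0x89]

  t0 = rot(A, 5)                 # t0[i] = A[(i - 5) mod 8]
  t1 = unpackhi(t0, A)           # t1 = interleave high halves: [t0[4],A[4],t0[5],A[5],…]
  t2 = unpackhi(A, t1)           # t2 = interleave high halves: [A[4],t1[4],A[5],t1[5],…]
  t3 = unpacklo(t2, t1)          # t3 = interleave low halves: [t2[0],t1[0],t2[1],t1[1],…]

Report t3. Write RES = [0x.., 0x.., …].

RES = [ 0x26  0x89  0xcc  0x26  0x04  0xf5  0x39  0x04 ]

  t0: ff 26 04 39 89 f5 cc f4
  t1: 89 26 f5 04 cc 39 f4 89
  t2: 26 cc 04 39 39 f4 89 89
  t3: 26 89 cc 26 04 f5 39 04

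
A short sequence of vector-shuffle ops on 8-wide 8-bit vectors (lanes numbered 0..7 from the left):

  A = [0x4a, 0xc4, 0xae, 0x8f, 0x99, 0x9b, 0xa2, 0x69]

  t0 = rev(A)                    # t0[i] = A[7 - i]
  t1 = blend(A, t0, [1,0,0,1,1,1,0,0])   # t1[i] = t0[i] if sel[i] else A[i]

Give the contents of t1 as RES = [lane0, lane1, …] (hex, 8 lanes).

  t0: 69 a2 9b 99 8f ae c4 4a
  t1: 69 c4 ae 99 8f ae a2 69

RES = [0x69, 0xc4, 0xae, 0x99, 0x8f, 0xae, 0xa2, 0x69]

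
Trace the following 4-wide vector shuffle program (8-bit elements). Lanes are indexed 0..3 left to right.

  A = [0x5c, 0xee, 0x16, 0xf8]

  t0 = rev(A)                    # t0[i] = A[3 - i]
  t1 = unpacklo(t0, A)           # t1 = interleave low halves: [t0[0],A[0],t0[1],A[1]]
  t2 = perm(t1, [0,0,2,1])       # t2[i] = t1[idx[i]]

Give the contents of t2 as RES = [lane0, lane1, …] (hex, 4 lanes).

RES = [ 0xf8  0xf8  0x16  0x5c ]

  t0: f8 16 ee 5c
  t1: f8 5c 16 ee
  t2: f8 f8 16 5c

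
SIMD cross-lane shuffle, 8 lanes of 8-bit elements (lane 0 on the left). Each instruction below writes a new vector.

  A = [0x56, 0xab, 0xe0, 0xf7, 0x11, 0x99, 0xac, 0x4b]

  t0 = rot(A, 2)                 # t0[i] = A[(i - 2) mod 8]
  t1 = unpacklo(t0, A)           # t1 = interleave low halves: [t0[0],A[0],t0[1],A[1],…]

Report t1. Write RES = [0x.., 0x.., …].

RES = [ 0xac  0x56  0x4b  0xab  0x56  0xe0  0xab  0xf7 ]

  t0: ac 4b 56 ab e0 f7 11 99
  t1: ac 56 4b ab 56 e0 ab f7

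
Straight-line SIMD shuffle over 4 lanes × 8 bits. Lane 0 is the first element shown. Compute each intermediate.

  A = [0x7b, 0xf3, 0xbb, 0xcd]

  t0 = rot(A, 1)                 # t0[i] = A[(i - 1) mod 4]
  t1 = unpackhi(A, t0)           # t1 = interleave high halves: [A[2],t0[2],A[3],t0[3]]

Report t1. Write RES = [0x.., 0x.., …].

t0 = [0xcd, 0x7b, 0xf3, 0xbb]
t1 = [0xbb, 0xf3, 0xcd, 0xbb]

RES = [0xbb, 0xf3, 0xcd, 0xbb]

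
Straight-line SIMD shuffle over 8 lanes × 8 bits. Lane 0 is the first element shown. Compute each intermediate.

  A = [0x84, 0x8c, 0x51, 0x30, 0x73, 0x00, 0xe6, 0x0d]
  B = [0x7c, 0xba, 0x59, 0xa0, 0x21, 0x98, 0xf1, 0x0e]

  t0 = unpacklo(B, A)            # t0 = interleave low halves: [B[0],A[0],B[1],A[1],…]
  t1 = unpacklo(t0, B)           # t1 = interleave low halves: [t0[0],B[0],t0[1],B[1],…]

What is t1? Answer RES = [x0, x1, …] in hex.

→ t0 |7c|84|ba|8c|59|51|a0|30|
→ t1 |7c|7c|84|ba|ba|59|8c|a0|

RES = [ 0x7c  0x7c  0x84  0xba  0xba  0x59  0x8c  0xa0 ]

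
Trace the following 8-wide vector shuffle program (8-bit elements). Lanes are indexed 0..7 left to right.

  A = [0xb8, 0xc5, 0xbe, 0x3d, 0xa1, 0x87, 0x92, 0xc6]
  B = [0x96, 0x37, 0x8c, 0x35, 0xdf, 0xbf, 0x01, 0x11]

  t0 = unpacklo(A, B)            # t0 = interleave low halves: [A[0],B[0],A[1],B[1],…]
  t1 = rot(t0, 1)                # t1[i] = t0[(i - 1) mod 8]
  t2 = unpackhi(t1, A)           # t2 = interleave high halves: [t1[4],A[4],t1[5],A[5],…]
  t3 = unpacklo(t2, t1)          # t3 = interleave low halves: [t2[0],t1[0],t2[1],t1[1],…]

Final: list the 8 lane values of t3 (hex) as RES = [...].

  t0: b8 96 c5 37 be 8c 3d 35
  t1: 35 b8 96 c5 37 be 8c 3d
  t2: 37 a1 be 87 8c 92 3d c6
  t3: 37 35 a1 b8 be 96 87 c5

RES = [0x37, 0x35, 0xa1, 0xb8, 0xbe, 0x96, 0x87, 0xc5]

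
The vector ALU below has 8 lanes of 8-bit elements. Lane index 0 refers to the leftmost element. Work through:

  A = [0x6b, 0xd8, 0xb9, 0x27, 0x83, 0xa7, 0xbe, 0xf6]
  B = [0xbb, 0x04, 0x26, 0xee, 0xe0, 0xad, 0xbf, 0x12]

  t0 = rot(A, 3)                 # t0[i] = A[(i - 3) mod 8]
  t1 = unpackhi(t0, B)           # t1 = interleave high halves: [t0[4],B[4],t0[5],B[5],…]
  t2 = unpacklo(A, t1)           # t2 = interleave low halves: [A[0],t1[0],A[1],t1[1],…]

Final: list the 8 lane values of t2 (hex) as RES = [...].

→ t0 |a7|be|f6|6b|d8|b9|27|83|
→ t1 |d8|e0|b9|ad|27|bf|83|12|
→ t2 |6b|d8|d8|e0|b9|b9|27|ad|

RES = [0x6b, 0xd8, 0xd8, 0xe0, 0xb9, 0xb9, 0x27, 0xad]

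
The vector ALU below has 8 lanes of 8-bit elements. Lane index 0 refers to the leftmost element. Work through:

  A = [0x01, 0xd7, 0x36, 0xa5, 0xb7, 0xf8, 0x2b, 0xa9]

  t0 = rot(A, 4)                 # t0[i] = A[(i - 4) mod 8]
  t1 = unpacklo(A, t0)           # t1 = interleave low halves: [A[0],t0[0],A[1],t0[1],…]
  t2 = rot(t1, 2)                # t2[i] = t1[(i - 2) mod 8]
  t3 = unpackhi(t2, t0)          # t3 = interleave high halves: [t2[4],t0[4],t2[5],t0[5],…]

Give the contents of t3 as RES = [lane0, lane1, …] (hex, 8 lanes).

t0 = [0xb7, 0xf8, 0x2b, 0xa9, 0x01, 0xd7, 0x36, 0xa5]
t1 = [0x01, 0xb7, 0xd7, 0xf8, 0x36, 0x2b, 0xa5, 0xa9]
t2 = [0xa5, 0xa9, 0x01, 0xb7, 0xd7, 0xf8, 0x36, 0x2b]
t3 = [0xd7, 0x01, 0xf8, 0xd7, 0x36, 0x36, 0x2b, 0xa5]

RES = [0xd7, 0x01, 0xf8, 0xd7, 0x36, 0x36, 0x2b, 0xa5]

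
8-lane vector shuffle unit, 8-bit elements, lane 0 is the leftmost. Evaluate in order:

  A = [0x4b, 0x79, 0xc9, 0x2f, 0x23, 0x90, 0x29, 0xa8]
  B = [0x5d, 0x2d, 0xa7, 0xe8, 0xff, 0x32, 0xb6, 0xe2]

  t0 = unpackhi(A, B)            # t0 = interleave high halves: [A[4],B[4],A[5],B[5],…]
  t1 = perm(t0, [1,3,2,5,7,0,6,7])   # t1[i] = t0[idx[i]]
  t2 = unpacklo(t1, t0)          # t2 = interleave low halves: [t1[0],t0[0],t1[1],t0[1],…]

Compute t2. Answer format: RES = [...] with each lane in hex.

t0 = [0x23, 0xff, 0x90, 0x32, 0x29, 0xb6, 0xa8, 0xe2]
t1 = [0xff, 0x32, 0x90, 0xb6, 0xe2, 0x23, 0xa8, 0xe2]
t2 = [0xff, 0x23, 0x32, 0xff, 0x90, 0x90, 0xb6, 0x32]

RES = [ 0xff  0x23  0x32  0xff  0x90  0x90  0xb6  0x32 ]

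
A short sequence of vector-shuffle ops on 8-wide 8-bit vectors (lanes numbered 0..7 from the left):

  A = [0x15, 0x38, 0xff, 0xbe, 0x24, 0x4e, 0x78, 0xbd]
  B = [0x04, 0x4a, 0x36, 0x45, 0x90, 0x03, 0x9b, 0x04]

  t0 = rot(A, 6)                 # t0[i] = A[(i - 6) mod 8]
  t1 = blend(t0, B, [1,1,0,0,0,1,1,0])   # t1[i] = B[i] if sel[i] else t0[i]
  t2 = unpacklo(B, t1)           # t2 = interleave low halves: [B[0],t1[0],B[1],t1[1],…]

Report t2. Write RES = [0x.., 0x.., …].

RES = [0x04, 0x04, 0x4a, 0x4a, 0x36, 0x24, 0x45, 0x4e]

  t0: ff be 24 4e 78 bd 15 38
  t1: 04 4a 24 4e 78 03 9b 38
  t2: 04 04 4a 4a 36 24 45 4e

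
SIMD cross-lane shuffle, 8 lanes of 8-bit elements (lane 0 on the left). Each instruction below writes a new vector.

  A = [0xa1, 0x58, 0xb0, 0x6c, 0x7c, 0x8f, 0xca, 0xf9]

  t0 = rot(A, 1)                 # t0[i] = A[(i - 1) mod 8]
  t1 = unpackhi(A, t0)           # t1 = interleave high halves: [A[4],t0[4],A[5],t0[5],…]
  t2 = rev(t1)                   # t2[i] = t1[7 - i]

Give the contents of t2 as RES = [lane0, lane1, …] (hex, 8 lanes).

  t0: f9 a1 58 b0 6c 7c 8f ca
  t1: 7c 6c 8f 7c ca 8f f9 ca
  t2: ca f9 8f ca 7c 8f 6c 7c

RES = [0xca, 0xf9, 0x8f, 0xca, 0x7c, 0x8f, 0x6c, 0x7c]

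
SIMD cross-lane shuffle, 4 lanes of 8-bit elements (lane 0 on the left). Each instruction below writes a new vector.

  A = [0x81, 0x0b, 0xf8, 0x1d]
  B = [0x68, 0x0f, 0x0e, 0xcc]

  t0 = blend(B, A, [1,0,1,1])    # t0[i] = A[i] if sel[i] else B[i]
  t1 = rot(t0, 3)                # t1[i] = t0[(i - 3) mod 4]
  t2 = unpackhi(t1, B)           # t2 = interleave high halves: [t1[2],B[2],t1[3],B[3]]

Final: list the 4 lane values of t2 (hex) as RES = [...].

RES = [0x1d, 0x0e, 0x81, 0xcc]

t0 = [0x81, 0x0f, 0xf8, 0x1d]
t1 = [0x0f, 0xf8, 0x1d, 0x81]
t2 = [0x1d, 0x0e, 0x81, 0xcc]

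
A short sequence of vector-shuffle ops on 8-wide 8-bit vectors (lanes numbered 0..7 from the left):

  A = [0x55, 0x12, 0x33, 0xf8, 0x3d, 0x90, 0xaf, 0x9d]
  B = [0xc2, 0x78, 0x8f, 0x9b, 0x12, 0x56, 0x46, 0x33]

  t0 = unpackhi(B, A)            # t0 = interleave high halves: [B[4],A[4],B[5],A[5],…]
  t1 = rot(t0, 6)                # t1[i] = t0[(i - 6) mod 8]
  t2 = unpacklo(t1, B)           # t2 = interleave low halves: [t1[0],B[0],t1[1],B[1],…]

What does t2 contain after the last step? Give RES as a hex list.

RES = [0x56, 0xc2, 0x90, 0x78, 0x46, 0x8f, 0xaf, 0x9b]

t0 = [0x12, 0x3d, 0x56, 0x90, 0x46, 0xaf, 0x33, 0x9d]
t1 = [0x56, 0x90, 0x46, 0xaf, 0x33, 0x9d, 0x12, 0x3d]
t2 = [0x56, 0xc2, 0x90, 0x78, 0x46, 0x8f, 0xaf, 0x9b]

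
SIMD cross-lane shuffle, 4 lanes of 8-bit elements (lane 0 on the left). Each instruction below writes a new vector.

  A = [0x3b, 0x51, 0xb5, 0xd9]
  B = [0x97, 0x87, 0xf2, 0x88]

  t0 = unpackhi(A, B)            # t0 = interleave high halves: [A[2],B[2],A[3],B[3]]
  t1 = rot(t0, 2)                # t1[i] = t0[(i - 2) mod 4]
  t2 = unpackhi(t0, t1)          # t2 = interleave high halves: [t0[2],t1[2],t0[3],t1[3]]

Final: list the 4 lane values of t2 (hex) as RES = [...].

  t0: b5 f2 d9 88
  t1: d9 88 b5 f2
  t2: d9 b5 88 f2

RES = [0xd9, 0xb5, 0x88, 0xf2]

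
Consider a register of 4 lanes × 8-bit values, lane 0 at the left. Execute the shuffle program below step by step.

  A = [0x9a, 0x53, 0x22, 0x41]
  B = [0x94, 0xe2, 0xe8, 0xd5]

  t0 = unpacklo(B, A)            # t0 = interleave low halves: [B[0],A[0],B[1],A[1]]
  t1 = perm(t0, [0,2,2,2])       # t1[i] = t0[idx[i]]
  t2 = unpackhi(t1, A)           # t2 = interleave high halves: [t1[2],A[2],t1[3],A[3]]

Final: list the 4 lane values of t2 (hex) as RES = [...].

RES = [ 0xe2  0x22  0xe2  0x41 ]

→ t0 |94|9a|e2|53|
→ t1 |94|e2|e2|e2|
→ t2 |e2|22|e2|41|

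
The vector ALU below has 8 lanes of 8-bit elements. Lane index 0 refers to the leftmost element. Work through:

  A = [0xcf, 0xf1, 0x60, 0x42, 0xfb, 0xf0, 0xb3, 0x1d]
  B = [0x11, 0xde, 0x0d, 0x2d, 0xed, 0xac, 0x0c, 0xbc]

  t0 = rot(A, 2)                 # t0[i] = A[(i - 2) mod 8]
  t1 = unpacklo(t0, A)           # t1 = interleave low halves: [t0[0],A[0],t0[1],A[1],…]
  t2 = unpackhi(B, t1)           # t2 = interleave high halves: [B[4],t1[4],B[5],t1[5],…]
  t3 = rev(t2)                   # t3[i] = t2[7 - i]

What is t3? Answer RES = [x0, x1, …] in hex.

  t0: b3 1d cf f1 60 42 fb f0
  t1: b3 cf 1d f1 cf 60 f1 42
  t2: ed cf ac 60 0c f1 bc 42
  t3: 42 bc f1 0c 60 ac cf ed

RES = [0x42, 0xbc, 0xf1, 0x0c, 0x60, 0xac, 0xcf, 0xed]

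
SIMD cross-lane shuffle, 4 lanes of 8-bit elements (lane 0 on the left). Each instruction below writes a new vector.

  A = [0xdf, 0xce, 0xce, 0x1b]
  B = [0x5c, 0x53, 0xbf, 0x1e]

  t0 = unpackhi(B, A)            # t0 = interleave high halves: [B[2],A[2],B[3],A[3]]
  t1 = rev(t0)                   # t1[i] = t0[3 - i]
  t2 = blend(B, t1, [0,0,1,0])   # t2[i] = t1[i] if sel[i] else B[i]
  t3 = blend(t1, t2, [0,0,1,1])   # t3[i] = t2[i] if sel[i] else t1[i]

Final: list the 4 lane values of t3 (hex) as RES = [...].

  t0: bf ce 1e 1b
  t1: 1b 1e ce bf
  t2: 5c 53 ce 1e
  t3: 1b 1e ce 1e

RES = [ 0x1b  0x1e  0xce  0x1e ]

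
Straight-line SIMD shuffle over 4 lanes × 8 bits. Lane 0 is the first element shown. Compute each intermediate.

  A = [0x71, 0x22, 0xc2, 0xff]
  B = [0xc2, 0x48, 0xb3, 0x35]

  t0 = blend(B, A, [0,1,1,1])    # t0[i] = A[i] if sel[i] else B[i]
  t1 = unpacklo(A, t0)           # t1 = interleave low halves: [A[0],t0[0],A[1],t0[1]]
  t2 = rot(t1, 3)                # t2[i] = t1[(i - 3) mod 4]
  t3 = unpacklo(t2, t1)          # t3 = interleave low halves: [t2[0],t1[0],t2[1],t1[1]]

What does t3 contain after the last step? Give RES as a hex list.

RES = [0xc2, 0x71, 0x22, 0xc2]

→ t0 |c2|22|c2|ff|
→ t1 |71|c2|22|22|
→ t2 |c2|22|22|71|
→ t3 |c2|71|22|c2|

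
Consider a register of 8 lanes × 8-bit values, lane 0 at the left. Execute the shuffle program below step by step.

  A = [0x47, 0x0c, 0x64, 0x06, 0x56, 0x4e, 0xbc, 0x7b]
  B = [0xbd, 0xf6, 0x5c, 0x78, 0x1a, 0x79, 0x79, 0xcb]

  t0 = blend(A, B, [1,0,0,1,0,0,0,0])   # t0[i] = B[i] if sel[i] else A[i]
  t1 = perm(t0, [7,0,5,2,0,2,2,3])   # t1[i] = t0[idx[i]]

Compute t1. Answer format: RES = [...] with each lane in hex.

RES = [0x7b, 0xbd, 0x4e, 0x64, 0xbd, 0x64, 0x64, 0x78]

  t0: bd 0c 64 78 56 4e bc 7b
  t1: 7b bd 4e 64 bd 64 64 78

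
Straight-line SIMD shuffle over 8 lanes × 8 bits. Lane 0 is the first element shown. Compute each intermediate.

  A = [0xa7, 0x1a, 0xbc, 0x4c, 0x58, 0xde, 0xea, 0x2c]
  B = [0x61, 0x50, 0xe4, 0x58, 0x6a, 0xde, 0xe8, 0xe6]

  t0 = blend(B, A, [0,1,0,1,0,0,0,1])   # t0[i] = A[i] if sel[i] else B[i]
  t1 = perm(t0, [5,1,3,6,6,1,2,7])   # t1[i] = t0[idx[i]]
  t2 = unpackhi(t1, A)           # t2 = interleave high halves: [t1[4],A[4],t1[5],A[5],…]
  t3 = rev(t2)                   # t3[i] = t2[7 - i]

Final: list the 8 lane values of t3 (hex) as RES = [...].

t0 = [0x61, 0x1a, 0xe4, 0x4c, 0x6a, 0xde, 0xe8, 0x2c]
t1 = [0xde, 0x1a, 0x4c, 0xe8, 0xe8, 0x1a, 0xe4, 0x2c]
t2 = [0xe8, 0x58, 0x1a, 0xde, 0xe4, 0xea, 0x2c, 0x2c]
t3 = [0x2c, 0x2c, 0xea, 0xe4, 0xde, 0x1a, 0x58, 0xe8]

RES = [0x2c, 0x2c, 0xea, 0xe4, 0xde, 0x1a, 0x58, 0xe8]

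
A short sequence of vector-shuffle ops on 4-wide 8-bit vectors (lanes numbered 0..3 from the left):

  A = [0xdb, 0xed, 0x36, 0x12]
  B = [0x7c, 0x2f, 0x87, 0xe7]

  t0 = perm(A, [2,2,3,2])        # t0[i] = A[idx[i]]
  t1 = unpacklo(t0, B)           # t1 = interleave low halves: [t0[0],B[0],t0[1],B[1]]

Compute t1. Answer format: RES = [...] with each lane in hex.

RES = [0x36, 0x7c, 0x36, 0x2f]

→ t0 |36|36|12|36|
→ t1 |36|7c|36|2f|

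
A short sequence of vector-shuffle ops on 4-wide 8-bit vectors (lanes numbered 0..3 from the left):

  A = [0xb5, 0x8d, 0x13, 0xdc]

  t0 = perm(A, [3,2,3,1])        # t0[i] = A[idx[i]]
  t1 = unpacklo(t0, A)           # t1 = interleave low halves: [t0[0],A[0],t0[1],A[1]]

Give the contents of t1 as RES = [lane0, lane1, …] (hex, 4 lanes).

→ t0 |dc|13|dc|8d|
→ t1 |dc|b5|13|8d|

RES = [ 0xdc  0xb5  0x13  0x8d ]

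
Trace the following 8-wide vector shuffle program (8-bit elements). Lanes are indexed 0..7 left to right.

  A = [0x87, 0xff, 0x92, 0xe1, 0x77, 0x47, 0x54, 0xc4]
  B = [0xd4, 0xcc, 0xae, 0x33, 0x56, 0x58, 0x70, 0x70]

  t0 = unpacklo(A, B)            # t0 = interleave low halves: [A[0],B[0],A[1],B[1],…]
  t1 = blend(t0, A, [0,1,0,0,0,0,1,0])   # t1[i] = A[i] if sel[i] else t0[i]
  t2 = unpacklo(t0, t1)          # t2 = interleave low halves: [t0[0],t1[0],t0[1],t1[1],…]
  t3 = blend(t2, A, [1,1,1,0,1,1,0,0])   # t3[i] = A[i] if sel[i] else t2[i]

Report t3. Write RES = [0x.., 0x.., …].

  t0: 87 d4 ff cc 92 ae e1 33
  t1: 87 ff ff cc 92 ae 54 33
  t2: 87 87 d4 ff ff ff cc cc
  t3: 87 ff 92 ff 77 47 cc cc

RES = [ 0x87  0xff  0x92  0xff  0x77  0x47  0xcc  0xcc ]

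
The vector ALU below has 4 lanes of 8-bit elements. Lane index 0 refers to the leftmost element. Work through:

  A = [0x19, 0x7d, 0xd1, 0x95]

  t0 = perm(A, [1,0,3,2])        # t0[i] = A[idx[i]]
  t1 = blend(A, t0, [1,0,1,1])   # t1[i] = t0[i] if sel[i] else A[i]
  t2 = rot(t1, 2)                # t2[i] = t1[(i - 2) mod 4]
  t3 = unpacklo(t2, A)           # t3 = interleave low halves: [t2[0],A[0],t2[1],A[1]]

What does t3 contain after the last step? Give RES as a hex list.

RES = [ 0x95  0x19  0xd1  0x7d ]

→ t0 |7d|19|95|d1|
→ t1 |7d|7d|95|d1|
→ t2 |95|d1|7d|7d|
→ t3 |95|19|d1|7d|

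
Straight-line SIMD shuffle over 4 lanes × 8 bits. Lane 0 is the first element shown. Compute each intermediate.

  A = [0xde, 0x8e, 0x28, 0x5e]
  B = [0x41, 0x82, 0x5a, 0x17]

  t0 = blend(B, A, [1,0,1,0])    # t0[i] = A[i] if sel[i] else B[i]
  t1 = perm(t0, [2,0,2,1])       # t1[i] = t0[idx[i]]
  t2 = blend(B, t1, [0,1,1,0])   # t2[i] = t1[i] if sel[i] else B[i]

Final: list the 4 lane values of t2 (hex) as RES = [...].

t0 = [0xde, 0x82, 0x28, 0x17]
t1 = [0x28, 0xde, 0x28, 0x82]
t2 = [0x41, 0xde, 0x28, 0x17]

RES = [ 0x41  0xde  0x28  0x17 ]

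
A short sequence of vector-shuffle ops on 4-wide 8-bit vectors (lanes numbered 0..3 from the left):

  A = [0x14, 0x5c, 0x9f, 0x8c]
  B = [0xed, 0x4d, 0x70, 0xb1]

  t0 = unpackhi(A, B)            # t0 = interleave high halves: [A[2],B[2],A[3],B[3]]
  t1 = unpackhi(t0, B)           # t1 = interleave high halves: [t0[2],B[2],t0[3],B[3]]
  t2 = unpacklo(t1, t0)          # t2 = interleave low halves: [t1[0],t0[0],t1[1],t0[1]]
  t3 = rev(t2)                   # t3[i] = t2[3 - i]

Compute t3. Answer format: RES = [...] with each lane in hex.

t0 = [0x9f, 0x70, 0x8c, 0xb1]
t1 = [0x8c, 0x70, 0xb1, 0xb1]
t2 = [0x8c, 0x9f, 0x70, 0x70]
t3 = [0x70, 0x70, 0x9f, 0x8c]

RES = [0x70, 0x70, 0x9f, 0x8c]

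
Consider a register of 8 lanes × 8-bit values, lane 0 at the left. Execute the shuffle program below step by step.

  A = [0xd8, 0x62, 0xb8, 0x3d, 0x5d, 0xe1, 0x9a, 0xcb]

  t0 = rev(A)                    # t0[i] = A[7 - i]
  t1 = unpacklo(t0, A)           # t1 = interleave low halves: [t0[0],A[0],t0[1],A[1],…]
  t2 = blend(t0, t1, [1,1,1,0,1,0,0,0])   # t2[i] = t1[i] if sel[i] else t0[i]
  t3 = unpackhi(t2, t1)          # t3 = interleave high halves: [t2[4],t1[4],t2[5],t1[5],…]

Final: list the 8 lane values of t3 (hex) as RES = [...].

t0 = [0xcb, 0x9a, 0xe1, 0x5d, 0x3d, 0xb8, 0x62, 0xd8]
t1 = [0xcb, 0xd8, 0x9a, 0x62, 0xe1, 0xb8, 0x5d, 0x3d]
t2 = [0xcb, 0xd8, 0x9a, 0x5d, 0xe1, 0xb8, 0x62, 0xd8]
t3 = [0xe1, 0xe1, 0xb8, 0xb8, 0x62, 0x5d, 0xd8, 0x3d]

RES = [0xe1, 0xe1, 0xb8, 0xb8, 0x62, 0x5d, 0xd8, 0x3d]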